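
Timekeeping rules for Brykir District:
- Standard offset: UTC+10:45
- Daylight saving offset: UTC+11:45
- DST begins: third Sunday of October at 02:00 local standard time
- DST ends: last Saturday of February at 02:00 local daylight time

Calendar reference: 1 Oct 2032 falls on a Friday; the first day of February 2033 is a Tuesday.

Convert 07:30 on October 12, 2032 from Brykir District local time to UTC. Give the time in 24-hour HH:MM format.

1 October 2032 is a Friday, so the first Sunday is October 3 and the third is October 17.
1 February 2033 is a Tuesday, so Saturdays fall on 5, 12, 19, 26; the last is February 26.
October 12, 2032 does not fall between 17 October 2032 and 26 February 2033, so daylight saving is not in effect and Brykir District is at UTC+10:45.
07:30 local − 10h45m = 20:45 UTC (rolling into the previous day, 11 October 2032).

20:45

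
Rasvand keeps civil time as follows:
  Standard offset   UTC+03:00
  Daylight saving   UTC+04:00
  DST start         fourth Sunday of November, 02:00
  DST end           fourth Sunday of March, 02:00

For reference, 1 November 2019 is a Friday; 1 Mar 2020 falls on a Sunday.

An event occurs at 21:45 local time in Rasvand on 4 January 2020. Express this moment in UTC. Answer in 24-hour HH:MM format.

17:45

1 November 2019 is a Friday, so the first Sunday is November 3 and the fourth is November 24.
1 March 2020 is a Sunday, so the first Sunday is March 1 and the fourth is March 22.
4 January 2020 lies within the daylight-saving period (24 November 2019 – 22 March 2020), so Rasvand is on daylight time, UTC+04:00.
21:45 local − 4h = 17:45 UTC.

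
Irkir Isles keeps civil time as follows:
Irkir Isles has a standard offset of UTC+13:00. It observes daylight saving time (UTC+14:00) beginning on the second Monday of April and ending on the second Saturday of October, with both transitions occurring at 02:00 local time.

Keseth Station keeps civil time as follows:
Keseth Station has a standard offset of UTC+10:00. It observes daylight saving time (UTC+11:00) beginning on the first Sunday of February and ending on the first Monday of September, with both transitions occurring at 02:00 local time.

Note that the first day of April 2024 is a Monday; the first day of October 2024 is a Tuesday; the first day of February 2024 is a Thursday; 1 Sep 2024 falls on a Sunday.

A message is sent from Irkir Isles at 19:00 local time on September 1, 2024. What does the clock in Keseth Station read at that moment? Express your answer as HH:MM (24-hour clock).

1 April 2024 is a Monday, so the first Monday is April 1 and the second is April 8.
1 October 2024 is a Tuesday, so the first Saturday is October 5 and the second is October 12.
September 1, 2024 lies within the daylight-saving period (8 April – 12 October), so Irkir Isles is on daylight time, UTC+14:00.
19:00 Irkir Isles − 14h = 05:00 UTC.
1 February 2024 is a Thursday, so the first Sunday is February 4.
1 September 2024 is a Sunday, so the first Monday is September 2.
At the standard offset (UTC+10:00), 05:00 UTC + 10h = 15:00 Keseth Station standard time.
The standard-time date in Keseth Station, September 1, 2024, falls between 4 February and 2 September, so daylight saving is in effect and Keseth Station is at UTC+11:00.
05:00 UTC + 11h = 16:00 Keseth Station.

16:00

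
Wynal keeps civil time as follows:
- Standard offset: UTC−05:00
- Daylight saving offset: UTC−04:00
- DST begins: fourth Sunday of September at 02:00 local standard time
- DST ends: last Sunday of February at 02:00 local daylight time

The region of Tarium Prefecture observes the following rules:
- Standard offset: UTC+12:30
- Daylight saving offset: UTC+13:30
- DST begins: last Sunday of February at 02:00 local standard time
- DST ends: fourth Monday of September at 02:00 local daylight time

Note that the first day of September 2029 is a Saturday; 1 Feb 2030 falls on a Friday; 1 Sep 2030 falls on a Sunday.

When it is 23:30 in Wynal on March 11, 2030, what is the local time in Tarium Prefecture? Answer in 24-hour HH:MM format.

18:00

1 September 2029 is a Saturday, so the first Sunday is September 2 and the fourth is September 23.
1 February 2030 is a Friday, so Sundays fall on 3, 10, 17, 24; the last is February 24.
March 11, 2030 is outside the daylight-saving period (23 September 2029 – 24 February 2030), so Wynal is on standard time, UTC−05:00.
23:30 Wynal + 5h = 04:30 UTC (rolling into the next day, 12 March 2030).
1 February 2030 is a Friday, so Sundays fall on 3, 10, 17, 24; the last is February 24.
1 September 2030 is a Sunday, so the first Monday is September 2 and the fourth is September 23.
At the standard offset (UTC+12:30), 04:30 UTC + 12h30m = 17:00 Tarium Prefecture standard time.
The standard-time date in Tarium Prefecture, March 12, 2030, falls between 24 February and 23 September, so daylight saving is in effect and Tarium Prefecture is at UTC+13:30.
04:30 UTC + 13h30m = 18:00 Tarium Prefecture.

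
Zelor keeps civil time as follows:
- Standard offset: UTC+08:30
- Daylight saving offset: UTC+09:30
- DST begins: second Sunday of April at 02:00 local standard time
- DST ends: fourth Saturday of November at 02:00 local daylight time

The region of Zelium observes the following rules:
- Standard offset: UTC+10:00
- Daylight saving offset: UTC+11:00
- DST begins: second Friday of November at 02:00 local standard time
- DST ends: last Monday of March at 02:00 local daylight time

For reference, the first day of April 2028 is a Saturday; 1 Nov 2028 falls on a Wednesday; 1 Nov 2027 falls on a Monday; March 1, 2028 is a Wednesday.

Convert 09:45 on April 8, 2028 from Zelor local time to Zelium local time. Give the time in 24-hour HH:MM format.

11:15

1 April 2028 is a Saturday, so the first Sunday is April 2 and the second is April 9.
1 November 2028 is a Wednesday, so the first Saturday is November 4 and the fourth is November 25.
April 8, 2028 is outside the daylight-saving period (9 April – 25 November), so Zelor is on standard time, UTC+08:30.
09:45 Zelor − 8h30m = 01:15 UTC.
1 November 2027 is a Monday, so the first Friday is November 5 and the second is November 12.
1 March 2028 is a Wednesday, so Mondays fall on 6, 13, 20, 27; the last is March 27.
At the standard offset (UTC+10:00), 01:15 UTC + 10h = 11:15 Zelium standard time.
Daylight saving runs 12 November 2027 – 27 March 2028; the standard-time date in Zelium, April 8, 2028, is outside that window, so Zelium is on standard time at UTC+10:00.
01:15 UTC + 10h = 11:15 Zelium.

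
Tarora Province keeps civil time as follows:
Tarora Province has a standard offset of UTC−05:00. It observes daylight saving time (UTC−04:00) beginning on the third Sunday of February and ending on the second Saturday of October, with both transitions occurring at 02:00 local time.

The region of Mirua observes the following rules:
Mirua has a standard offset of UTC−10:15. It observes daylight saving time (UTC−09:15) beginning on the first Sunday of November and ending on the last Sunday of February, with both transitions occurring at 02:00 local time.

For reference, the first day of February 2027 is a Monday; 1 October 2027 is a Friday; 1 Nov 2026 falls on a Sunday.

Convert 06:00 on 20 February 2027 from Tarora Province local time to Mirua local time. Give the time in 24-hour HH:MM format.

01:45

1 February 2027 is a Monday, so the first Sunday is February 7 and the third is February 21.
1 October 2027 is a Friday, so the first Saturday is October 2 and the second is October 9.
Daylight saving runs 21 February – 9 October; 20 February 2027 is outside that window, so Tarora Province is on standard time at UTC−05:00.
06:00 Tarora Province + 5h = 11:00 UTC.
1 November 2026 is a Sunday, so the first Sunday is November 1.
1 February 2027 is a Monday, so Sundays fall on 7, 14, 21, 28; the last is February 28.
At the standard offset (UTC−10:15), 11:00 UTC − 10h15m = 00:45 Mirua standard time.
Daylight saving runs 1 November 2026 – 28 February 2027; the standard-time date in Mirua, 20 February 2027, is inside that window, so Mirua is at UTC−09:15.
11:00 UTC − 9h15m = 01:45 Mirua.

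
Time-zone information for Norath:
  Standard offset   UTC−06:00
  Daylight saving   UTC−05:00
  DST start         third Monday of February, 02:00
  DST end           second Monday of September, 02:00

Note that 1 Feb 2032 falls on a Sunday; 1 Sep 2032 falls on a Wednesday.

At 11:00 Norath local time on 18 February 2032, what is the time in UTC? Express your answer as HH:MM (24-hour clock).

16:00

1 February 2032 is a Sunday, so the first Monday is February 2 and the third is February 16.
1 September 2032 is a Wednesday, so the first Monday is September 6 and the second is September 13.
Daylight saving runs 16 February – 13 September; 18 February 2032 is inside that window, so Norath is at UTC−05:00.
11:00 local + 5h = 16:00 UTC.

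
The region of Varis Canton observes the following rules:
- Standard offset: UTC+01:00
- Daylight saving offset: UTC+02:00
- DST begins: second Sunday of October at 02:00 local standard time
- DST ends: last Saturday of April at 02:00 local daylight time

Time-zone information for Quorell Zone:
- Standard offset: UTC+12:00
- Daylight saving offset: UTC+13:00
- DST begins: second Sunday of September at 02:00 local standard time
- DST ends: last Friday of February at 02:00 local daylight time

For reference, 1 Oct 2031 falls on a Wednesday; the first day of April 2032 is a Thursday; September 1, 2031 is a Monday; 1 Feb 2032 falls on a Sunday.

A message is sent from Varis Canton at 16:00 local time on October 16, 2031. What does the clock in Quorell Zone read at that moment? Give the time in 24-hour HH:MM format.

1 October 2031 is a Wednesday, so the first Sunday is October 5 and the second is October 12.
1 April 2032 is a Thursday, so Saturdays fall on 3, 10, 17, 24; the last is April 24.
October 16, 2031 falls between 12 October 2031 and 24 April 2032, so daylight saving is in effect and Varis Canton is at UTC+02:00.
16:00 Varis Canton − 2h = 14:00 UTC.
1 September 2031 is a Monday, so the first Sunday is September 7 and the second is September 14.
1 February 2032 is a Sunday, so Fridays fall on 6, 13, 20, 27; the last is February 27.
At the standard offset (UTC+12:00), 14:00 UTC + 12h = 02:00 Quorell Zone standard time (rolling into the next day, 17 October 2031).
Daylight saving runs 14 September 2031 – 27 February 2032; the standard-time date in Quorell Zone, October 17, 2031, is inside that window, so Quorell Zone is at UTC+13:00.
14:00 UTC + 13h = 03:00 Quorell Zone (rolling into the next day, 17 October 2031).

03:00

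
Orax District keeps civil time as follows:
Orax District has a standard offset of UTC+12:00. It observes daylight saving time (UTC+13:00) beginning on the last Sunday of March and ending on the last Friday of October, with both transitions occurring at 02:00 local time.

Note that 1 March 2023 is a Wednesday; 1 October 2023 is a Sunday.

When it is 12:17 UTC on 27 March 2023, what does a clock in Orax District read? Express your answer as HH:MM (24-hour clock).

01:17

1 March 2023 is a Wednesday, so Sundays fall on 5, 12, 19, 26; the last is March 26.
1 October 2023 is a Sunday, so Fridays fall on 6, 13, 20, 27; the last is October 27.
At the standard offset (UTC+12:00), 12:17 UTC + 12h = 00:17 Orax District standard time (rolling into the next day, 28 March 2023).
The standard-time date in Orax District, 28 March 2023, falls between 26 March and 27 October, so daylight saving is in effect and Orax District is at UTC+13:00.
12:17 UTC + 13h = 01:17 local (rolling into the next day, 28 March 2023).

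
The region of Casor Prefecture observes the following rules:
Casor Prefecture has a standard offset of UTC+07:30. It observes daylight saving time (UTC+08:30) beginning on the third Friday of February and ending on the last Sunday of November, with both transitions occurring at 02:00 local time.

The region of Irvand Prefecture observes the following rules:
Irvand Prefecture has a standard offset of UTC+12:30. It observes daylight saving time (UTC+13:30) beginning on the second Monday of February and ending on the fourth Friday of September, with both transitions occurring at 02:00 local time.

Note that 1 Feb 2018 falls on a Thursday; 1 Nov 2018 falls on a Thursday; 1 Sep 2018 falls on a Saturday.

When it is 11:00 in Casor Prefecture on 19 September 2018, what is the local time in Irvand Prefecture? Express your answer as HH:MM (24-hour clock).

1 February 2018 is a Thursday, so the first Friday is February 2 and the third is February 16.
1 November 2018 is a Thursday, so Sundays fall on 4, 11, 18, 25; the last is November 25.
19 September 2018 falls between 16 February and 25 November, so daylight saving is in effect and Casor Prefecture is at UTC+08:30.
11:00 Casor Prefecture − 8h30m = 02:30 UTC.
1 February 2018 is a Thursday, so the first Monday is February 5 and the second is February 12.
1 September 2018 is a Saturday, so the first Friday is September 7 and the fourth is September 28.
At the standard offset (UTC+12:30), 02:30 UTC + 12h30m = 15:00 Irvand Prefecture standard time.
The standard-time date in Irvand Prefecture, 19 September 2018, lies within the daylight-saving period (12 February – 28 September), so Irvand Prefecture is on daylight time, UTC+13:30.
02:30 UTC + 13h30m = 16:00 Irvand Prefecture.

16:00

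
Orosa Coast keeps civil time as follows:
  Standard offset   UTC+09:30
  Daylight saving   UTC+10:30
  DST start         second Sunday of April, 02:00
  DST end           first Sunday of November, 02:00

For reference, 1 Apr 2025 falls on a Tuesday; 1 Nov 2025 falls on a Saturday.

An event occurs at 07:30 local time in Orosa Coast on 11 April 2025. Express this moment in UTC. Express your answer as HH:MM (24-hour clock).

1 April 2025 is a Tuesday, so the first Sunday is April 6 and the second is April 13.
1 November 2025 is a Saturday, so the first Sunday is November 2.
11 April 2025 is outside the daylight-saving period (13 April – 2 November), so Orosa Coast is on standard time, UTC+09:30.
07:30 local − 9h30m = 22:00 UTC (rolling into the previous day, 10 April 2025).

22:00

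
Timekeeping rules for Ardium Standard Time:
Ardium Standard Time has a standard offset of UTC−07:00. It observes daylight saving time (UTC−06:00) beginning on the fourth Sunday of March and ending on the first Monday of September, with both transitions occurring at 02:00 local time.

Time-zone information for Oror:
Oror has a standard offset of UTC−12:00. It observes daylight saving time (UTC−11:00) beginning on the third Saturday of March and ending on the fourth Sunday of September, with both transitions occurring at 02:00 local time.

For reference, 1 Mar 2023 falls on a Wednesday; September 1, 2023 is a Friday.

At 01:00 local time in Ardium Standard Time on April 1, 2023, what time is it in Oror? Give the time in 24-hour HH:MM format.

1 March 2023 is a Wednesday, so the first Sunday is March 5 and the fourth is March 26.
1 September 2023 is a Friday, so the first Monday is September 4.
April 1, 2023 falls between 26 March and 4 September, so daylight saving is in effect and Ardium Standard Time is at UTC−06:00.
01:00 Ardium Standard Time + 6h = 07:00 UTC.
1 March 2023 is a Wednesday, so the first Saturday is March 4 and the third is March 18.
1 September 2023 is a Friday, so the first Sunday is September 3 and the fourth is September 24.
At the standard offset (UTC−12:00), 07:00 UTC − 12h = 19:00 Oror standard time (rolling into the previous day, 31 March 2023).
Daylight saving runs 18 March – 24 September; the standard-time date in Oror, March 31, 2023, is inside that window, so Oror is at UTC−11:00.
07:00 UTC − 11h = 20:00 Oror (rolling into the previous day, 31 March 2023).

20:00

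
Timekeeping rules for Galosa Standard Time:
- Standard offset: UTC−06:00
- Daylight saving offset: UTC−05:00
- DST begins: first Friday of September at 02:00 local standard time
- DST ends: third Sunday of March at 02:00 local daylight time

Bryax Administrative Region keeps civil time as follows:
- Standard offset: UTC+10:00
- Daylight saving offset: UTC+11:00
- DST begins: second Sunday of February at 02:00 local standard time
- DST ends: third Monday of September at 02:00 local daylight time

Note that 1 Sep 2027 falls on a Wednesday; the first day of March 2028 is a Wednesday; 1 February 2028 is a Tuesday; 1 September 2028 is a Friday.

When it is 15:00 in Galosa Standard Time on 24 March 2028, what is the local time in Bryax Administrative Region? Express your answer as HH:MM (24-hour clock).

08:00

1 September 2027 is a Wednesday, so the first Friday is September 3.
1 March 2028 is a Wednesday, so the first Sunday is March 5 and the third is March 19.
Daylight saving runs 3 September 2027 – 19 March 2028; 24 March 2028 is outside that window, so Galosa Standard Time is on standard time at UTC−06:00.
15:00 Galosa Standard Time + 6h = 21:00 UTC.
1 February 2028 is a Tuesday, so the first Sunday is February 6 and the second is February 13.
1 September 2028 is a Friday, so the first Monday is September 4 and the third is September 18.
At the standard offset (UTC+10:00), 21:00 UTC + 10h = 07:00 Bryax Administrative Region standard time (rolling into the next day, 25 March 2028).
The standard-time date in Bryax Administrative Region, 25 March 2028, lies within the daylight-saving period (13 February – 18 September), so Bryax Administrative Region is on daylight time, UTC+11:00.
21:00 UTC + 11h = 08:00 Bryax Administrative Region (rolling into the next day, 25 March 2028).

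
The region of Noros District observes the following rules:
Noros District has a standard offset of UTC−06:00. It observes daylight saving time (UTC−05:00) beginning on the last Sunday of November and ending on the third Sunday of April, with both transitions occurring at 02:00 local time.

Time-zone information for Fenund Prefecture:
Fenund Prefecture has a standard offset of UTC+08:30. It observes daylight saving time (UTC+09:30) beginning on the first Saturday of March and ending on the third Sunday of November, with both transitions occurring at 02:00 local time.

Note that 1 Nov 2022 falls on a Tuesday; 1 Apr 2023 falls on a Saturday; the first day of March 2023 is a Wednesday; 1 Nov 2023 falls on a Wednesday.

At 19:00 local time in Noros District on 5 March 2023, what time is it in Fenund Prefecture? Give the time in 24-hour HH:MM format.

1 November 2022 is a Tuesday, so Sundays fall on 6, 13, 20, 27; the last is November 27.
1 April 2023 is a Saturday, so the first Sunday is April 2 and the third is April 16.
Daylight saving runs 27 November 2022 – 16 April 2023; 5 March 2023 is inside that window, so Noros District is at UTC−05:00.
19:00 Noros District + 5h = 00:00 UTC (rolling into the next day, 6 March 2023).
1 March 2023 is a Wednesday, so the first Saturday is March 4.
1 November 2023 is a Wednesday, so the first Sunday is November 5 and the third is November 19.
At the standard offset (UTC+08:30), 00:00 UTC + 8h30m = 08:30 Fenund Prefecture standard time.
The standard-time date in Fenund Prefecture, 6 March 2023, lies within the daylight-saving period (4 March – 19 November), so Fenund Prefecture is on daylight time, UTC+09:30.
00:00 UTC + 9h30m = 09:30 Fenund Prefecture.

09:30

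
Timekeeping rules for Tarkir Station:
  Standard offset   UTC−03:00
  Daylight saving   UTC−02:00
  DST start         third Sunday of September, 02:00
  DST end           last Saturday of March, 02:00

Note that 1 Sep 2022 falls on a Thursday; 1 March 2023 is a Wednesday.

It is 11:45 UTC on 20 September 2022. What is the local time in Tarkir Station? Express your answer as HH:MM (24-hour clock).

09:45

1 September 2022 is a Thursday, so the first Sunday is September 4 and the third is September 18.
1 March 2023 is a Wednesday, so Saturdays fall on 4, 11, 18, 25; the last is March 25.
At the standard offset (UTC−03:00), 11:45 UTC − 3h = 08:45 Tarkir Station standard time.
The standard-time date in Tarkir Station, 20 September 2022, falls between 18 September 2022 and 25 March 2023, so daylight saving is in effect and Tarkir Station is at UTC−02:00.
11:45 UTC − 2h = 09:45 local.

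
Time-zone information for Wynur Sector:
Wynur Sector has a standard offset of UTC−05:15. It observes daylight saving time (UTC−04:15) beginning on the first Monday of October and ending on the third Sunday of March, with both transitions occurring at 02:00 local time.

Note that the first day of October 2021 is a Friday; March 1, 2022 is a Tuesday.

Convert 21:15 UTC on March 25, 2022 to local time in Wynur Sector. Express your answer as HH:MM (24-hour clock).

16:00

1 October 2021 is a Friday, so the first Monday is October 4.
1 March 2022 is a Tuesday, so the first Sunday is March 6 and the third is March 20.
At the standard offset (UTC−05:15), 21:15 UTC − 5h15m = 16:00 Wynur Sector standard time.
The standard-time date in Wynur Sector, March 25, 2022, is outside the daylight-saving period (4 October 2021 – 20 March 2022), so Wynur Sector is on standard time, UTC−05:15.
21:15 UTC − 5h15m = 16:00 local.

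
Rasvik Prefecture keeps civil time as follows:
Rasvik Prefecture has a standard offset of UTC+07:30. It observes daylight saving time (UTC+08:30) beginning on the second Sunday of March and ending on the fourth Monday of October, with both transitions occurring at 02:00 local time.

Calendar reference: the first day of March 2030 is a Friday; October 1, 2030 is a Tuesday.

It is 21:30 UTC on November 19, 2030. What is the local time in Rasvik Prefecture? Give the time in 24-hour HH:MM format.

1 March 2030 is a Friday, so the first Sunday is March 3 and the second is March 10.
1 October 2030 is a Tuesday, so the first Monday is October 7 and the fourth is October 28.
At the standard offset (UTC+07:30), 21:30 UTC + 7h30m = 05:00 Rasvik Prefecture standard time (rolling into the next day, 20 November 2030).
The standard-time date in Rasvik Prefecture, November 20, 2030, does not fall between 10 March and 28 October, so daylight saving is not in effect and Rasvik Prefecture is at UTC+07:30.
21:30 UTC + 7h30m = 05:00 local (rolling into the next day, 20 November 2030).

05:00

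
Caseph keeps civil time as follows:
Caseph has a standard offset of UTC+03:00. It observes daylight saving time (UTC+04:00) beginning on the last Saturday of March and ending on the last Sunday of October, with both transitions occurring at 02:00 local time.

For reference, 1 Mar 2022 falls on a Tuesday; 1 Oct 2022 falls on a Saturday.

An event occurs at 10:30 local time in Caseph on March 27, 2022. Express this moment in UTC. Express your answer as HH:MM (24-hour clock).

1 March 2022 is a Tuesday, so Saturdays fall on 5, 12, 19, 26; the last is March 26.
1 October 2022 is a Saturday, so Sundays fall on 2, 9, 16, 23, 30; the last is October 30.
Daylight saving runs 26 March – 30 October; March 27, 2022 is inside that window, so Caseph is at UTC+04:00.
10:30 local − 4h = 06:30 UTC.

06:30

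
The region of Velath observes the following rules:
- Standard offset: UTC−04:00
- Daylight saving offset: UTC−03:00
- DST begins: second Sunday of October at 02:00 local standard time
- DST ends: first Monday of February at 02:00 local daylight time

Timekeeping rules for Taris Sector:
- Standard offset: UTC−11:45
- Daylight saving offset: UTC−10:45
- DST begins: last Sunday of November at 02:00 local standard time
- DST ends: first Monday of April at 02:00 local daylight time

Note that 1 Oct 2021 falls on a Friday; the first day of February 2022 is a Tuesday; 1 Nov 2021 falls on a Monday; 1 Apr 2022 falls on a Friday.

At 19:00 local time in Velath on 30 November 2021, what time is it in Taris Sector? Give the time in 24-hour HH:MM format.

11:15

1 October 2021 is a Friday, so the first Sunday is October 3 and the second is October 10.
1 February 2022 is a Tuesday, so the first Monday is February 7.
Daylight saving runs 10 October 2021 – 7 February 2022; 30 November 2021 is inside that window, so Velath is at UTC−03:00.
19:00 Velath + 3h = 22:00 UTC.
1 November 2021 is a Monday, so Sundays fall on 7, 14, 21, 28; the last is November 28.
1 April 2022 is a Friday, so the first Monday is April 4.
At the standard offset (UTC−11:45), 22:00 UTC − 11h45m = 10:15 Taris Sector standard time.
The standard-time date in Taris Sector, 30 November 2021, falls between 28 November 2021 and 4 April 2022, so daylight saving is in effect and Taris Sector is at UTC−10:45.
22:00 UTC − 10h45m = 11:15 Taris Sector.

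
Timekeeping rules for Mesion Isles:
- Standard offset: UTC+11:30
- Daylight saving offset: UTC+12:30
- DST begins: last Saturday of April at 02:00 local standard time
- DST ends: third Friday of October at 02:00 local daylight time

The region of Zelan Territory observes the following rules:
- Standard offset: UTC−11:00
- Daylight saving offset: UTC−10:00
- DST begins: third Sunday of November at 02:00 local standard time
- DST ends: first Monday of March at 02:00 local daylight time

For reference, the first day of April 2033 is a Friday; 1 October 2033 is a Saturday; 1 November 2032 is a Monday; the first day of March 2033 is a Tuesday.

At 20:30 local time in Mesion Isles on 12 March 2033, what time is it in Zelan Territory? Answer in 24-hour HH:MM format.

1 April 2033 is a Friday, so Saturdays fall on 2, 9, 16, 23, 30; the last is April 30.
1 October 2033 is a Saturday, so the first Friday is October 7 and the third is October 21.
12 March 2033 does not fall between 30 April and 21 October, so daylight saving is not in effect and Mesion Isles is at UTC+11:30.
20:30 Mesion Isles − 11h30m = 09:00 UTC.
1 November 2032 is a Monday, so the first Sunday is November 7 and the third is November 21.
1 March 2033 is a Tuesday, so the first Monday is March 7.
At the standard offset (UTC−11:00), 09:00 UTC − 11h = 22:00 Zelan Territory standard time (rolling into the previous day, 11 March 2033).
The standard-time date in Zelan Territory, 11 March 2033, is outside the daylight-saving period (21 November 2032 – 7 March 2033), so Zelan Territory is on standard time, UTC−11:00.
09:00 UTC − 11h = 22:00 Zelan Territory (rolling into the previous day, 11 March 2033).

22:00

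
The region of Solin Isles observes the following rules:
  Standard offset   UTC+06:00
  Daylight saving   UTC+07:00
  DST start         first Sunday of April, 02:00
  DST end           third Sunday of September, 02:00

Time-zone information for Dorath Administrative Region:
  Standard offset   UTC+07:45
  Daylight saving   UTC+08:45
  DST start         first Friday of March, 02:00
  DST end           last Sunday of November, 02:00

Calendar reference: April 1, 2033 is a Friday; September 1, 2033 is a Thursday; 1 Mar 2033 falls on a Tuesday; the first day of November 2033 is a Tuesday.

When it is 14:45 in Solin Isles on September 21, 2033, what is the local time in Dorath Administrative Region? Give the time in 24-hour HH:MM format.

1 April 2033 is a Friday, so the first Sunday is April 3.
1 September 2033 is a Thursday, so the first Sunday is September 4 and the third is September 18.
September 21, 2033 is outside the daylight-saving period (3 April – 18 September), so Solin Isles is on standard time, UTC+06:00.
14:45 Solin Isles − 6h = 08:45 UTC.
1 March 2033 is a Tuesday, so the first Friday is March 4.
1 November 2033 is a Tuesday, so Sundays fall on 6, 13, 20, 27; the last is November 27.
At the standard offset (UTC+07:45), 08:45 UTC + 7h45m = 16:30 Dorath Administrative Region standard time.
Daylight saving runs 4 March – 27 November; the standard-time date in Dorath Administrative Region, September 21, 2033, is inside that window, so Dorath Administrative Region is at UTC+08:45.
08:45 UTC + 8h45m = 17:30 Dorath Administrative Region.

17:30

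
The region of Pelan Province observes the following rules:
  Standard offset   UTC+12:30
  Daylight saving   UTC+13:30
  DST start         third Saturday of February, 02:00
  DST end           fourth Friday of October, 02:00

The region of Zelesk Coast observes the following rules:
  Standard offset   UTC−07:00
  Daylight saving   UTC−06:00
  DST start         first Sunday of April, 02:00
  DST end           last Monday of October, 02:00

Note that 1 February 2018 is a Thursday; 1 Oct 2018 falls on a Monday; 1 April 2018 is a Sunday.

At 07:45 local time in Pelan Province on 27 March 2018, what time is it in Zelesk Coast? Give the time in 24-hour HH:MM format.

11:15

1 February 2018 is a Thursday, so the first Saturday is February 3 and the third is February 17.
1 October 2018 is a Monday, so the first Friday is October 5 and the fourth is October 26.
Daylight saving runs 17 February – 26 October; 27 March 2018 is inside that window, so Pelan Province is at UTC+13:30.
07:45 Pelan Province − 13h30m = 18:15 UTC (rolling into the previous day, 26 March 2018).
1 April 2018 is a Sunday, so the first Sunday is April 1.
1 October 2018 is a Monday, so Mondays fall on 1, 8, 15, 22, 29; the last is October 29.
At the standard offset (UTC−07:00), 18:15 UTC − 7h = 11:15 Zelesk Coast standard time.
The standard-time date in Zelesk Coast, 26 March 2018, is outside the daylight-saving period (1 April – 29 October), so Zelesk Coast is on standard time, UTC−07:00.
18:15 UTC − 7h = 11:15 Zelesk Coast.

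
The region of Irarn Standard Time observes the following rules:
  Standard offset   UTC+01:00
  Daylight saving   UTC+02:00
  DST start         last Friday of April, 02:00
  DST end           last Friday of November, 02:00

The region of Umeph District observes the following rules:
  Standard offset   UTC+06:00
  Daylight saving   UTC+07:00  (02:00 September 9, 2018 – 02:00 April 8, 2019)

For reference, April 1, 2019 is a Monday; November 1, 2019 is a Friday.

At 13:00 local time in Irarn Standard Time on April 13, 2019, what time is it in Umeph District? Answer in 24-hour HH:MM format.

18:00

1 April 2019 is a Monday, so Fridays fall on 5, 12, 19, 26; the last is April 26.
1 November 2019 is a Friday, so Fridays fall on 1, 8, 15, 22, 29; the last is November 29.
April 13, 2019 is outside the daylight-saving period (26 April – 29 November), so Irarn Standard Time is on standard time, UTC+01:00.
13:00 Irarn Standard Time − 1h = 12:00 UTC.
At the standard offset (UTC+06:00), 12:00 UTC + 6h = 18:00 Umeph District standard time.
Daylight saving runs 9 September 2018 – 8 April 2019; the standard-time date in Umeph District, April 13, 2019, is outside that window, so Umeph District is on standard time at UTC+06:00.
12:00 UTC + 6h = 18:00 Umeph District.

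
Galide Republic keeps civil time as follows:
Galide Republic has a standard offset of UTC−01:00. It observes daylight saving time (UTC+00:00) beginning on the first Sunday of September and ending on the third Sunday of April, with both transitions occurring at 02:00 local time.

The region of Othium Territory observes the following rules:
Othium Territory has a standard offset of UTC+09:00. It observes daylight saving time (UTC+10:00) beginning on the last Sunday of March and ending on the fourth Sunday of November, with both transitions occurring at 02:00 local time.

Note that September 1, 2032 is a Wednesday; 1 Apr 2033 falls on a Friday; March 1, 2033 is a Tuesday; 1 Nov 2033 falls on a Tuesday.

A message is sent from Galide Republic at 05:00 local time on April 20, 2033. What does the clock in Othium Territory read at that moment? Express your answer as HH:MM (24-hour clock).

1 September 2032 is a Wednesday, so the first Sunday is September 5.
1 April 2033 is a Friday, so the first Sunday is April 3 and the third is April 17.
Daylight saving runs 5 September 2032 – 17 April 2033; April 20, 2033 is outside that window, so Galide Republic is on standard time at UTC−01:00.
05:00 Galide Republic + 1h = 06:00 UTC.
1 March 2033 is a Tuesday, so Sundays fall on 6, 13, 20, 27; the last is March 27.
1 November 2033 is a Tuesday, so the first Sunday is November 6 and the fourth is November 27.
At the standard offset (UTC+09:00), 06:00 UTC + 9h = 15:00 Othium Territory standard time.
The standard-time date in Othium Territory, April 20, 2033, lies within the daylight-saving period (27 March – 27 November), so Othium Territory is on daylight time, UTC+10:00.
06:00 UTC + 10h = 16:00 Othium Territory.

16:00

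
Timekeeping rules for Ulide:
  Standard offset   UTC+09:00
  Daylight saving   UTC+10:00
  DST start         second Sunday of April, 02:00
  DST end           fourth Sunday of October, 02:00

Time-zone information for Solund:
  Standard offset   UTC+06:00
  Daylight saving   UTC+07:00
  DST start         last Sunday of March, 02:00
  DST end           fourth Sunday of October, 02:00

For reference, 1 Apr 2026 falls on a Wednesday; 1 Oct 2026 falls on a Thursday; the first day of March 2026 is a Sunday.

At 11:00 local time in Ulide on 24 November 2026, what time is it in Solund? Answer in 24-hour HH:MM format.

08:00

1 April 2026 is a Wednesday, so the first Sunday is April 5 and the second is April 12.
1 October 2026 is a Thursday, so the first Sunday is October 4 and the fourth is October 25.
24 November 2026 does not fall between 12 April and 25 October, so daylight saving is not in effect and Ulide is at UTC+09:00.
11:00 Ulide − 9h = 02:00 UTC.
1 March 2026 is a Sunday, so Sundays fall on 1, 8, 15, 22, 29; the last is March 29.
1 October 2026 is a Thursday, so the first Sunday is October 4 and the fourth is October 25.
At the standard offset (UTC+06:00), 02:00 UTC + 6h = 08:00 Solund standard time.
Daylight saving runs 29 March – 25 October; the standard-time date in Solund, 24 November 2026, is outside that window, so Solund is on standard time at UTC+06:00.
02:00 UTC + 6h = 08:00 Solund.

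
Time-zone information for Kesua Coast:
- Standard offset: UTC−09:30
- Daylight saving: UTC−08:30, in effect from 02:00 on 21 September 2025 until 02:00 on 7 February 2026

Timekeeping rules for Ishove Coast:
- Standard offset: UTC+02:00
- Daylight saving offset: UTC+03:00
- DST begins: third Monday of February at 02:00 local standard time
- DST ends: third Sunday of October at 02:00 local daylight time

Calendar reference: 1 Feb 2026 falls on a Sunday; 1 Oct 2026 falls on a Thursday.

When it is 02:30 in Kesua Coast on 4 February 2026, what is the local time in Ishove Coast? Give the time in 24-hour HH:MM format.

13:00

Daylight saving runs 21 September 2025 – 7 February 2026; 4 February 2026 is inside that window, so Kesua Coast is at UTC−08:30.
02:30 Kesua Coast + 8h30m = 11:00 UTC.
1 February 2026 is a Sunday, so the first Monday is February 2 and the third is February 16.
1 October 2026 is a Thursday, so the first Sunday is October 4 and the third is October 18.
At the standard offset (UTC+02:00), 11:00 UTC + 2h = 13:00 Ishove Coast standard time.
The standard-time date in Ishove Coast, 4 February 2026, is outside the daylight-saving period (16 February – 18 October), so Ishove Coast is on standard time, UTC+02:00.
11:00 UTC + 2h = 13:00 Ishove Coast.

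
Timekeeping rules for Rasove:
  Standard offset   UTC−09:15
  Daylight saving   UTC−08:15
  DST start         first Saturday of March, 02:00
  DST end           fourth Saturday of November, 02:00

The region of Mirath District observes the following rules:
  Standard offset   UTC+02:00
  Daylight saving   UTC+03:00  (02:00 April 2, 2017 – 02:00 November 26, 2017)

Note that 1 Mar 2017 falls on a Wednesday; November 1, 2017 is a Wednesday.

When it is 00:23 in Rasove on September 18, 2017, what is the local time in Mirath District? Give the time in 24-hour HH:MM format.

1 March 2017 is a Wednesday, so the first Saturday is March 4.
1 November 2017 is a Wednesday, so the first Saturday is November 4 and the fourth is November 25.
September 18, 2017 lies within the daylight-saving period (4 March – 25 November), so Rasove is on daylight time, UTC−08:15.
00:23 Rasove + 8h15m = 08:38 UTC.
At the standard offset (UTC+02:00), 08:38 UTC + 2h = 10:38 Mirath District standard time.
The standard-time date in Mirath District, September 18, 2017, lies within the daylight-saving period (2 April – 26 November), so Mirath District is on daylight time, UTC+03:00.
08:38 UTC + 3h = 11:38 Mirath District.

11:38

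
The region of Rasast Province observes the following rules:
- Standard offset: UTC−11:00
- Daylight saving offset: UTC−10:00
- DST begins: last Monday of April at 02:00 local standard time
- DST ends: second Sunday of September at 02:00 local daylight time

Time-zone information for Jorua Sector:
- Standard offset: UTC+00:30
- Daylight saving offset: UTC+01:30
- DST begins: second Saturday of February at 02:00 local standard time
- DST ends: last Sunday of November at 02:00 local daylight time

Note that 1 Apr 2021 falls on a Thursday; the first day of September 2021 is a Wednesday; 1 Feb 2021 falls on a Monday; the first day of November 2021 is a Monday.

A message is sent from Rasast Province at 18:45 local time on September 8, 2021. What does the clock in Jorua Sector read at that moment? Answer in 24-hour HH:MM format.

06:15

1 April 2021 is a Thursday, so Mondays fall on 5, 12, 19, 26; the last is April 26.
1 September 2021 is a Wednesday, so the first Sunday is September 5 and the second is September 12.
September 8, 2021 falls between 26 April and 12 September, so daylight saving is in effect and Rasast Province is at UTC−10:00.
18:45 Rasast Province + 10h = 04:45 UTC (rolling into the next day, 9 September 2021).
1 February 2021 is a Monday, so the first Saturday is February 6 and the second is February 13.
1 November 2021 is a Monday, so Sundays fall on 7, 14, 21, 28; the last is November 28.
At the standard offset (UTC+00:30), 04:45 UTC + 0h30m = 05:15 Jorua Sector standard time.
The standard-time date in Jorua Sector, September 9, 2021, lies within the daylight-saving period (13 February – 28 November), so Jorua Sector is on daylight time, UTC+01:30.
04:45 UTC + 1h30m = 06:15 Jorua Sector.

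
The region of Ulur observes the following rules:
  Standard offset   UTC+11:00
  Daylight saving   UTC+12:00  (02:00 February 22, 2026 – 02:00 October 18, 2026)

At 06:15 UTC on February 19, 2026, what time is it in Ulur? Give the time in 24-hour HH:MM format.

At the standard offset (UTC+11:00), 06:15 UTC + 11h = 17:15 Ulur standard time.
The standard-time date in Ulur, February 19, 2026, is outside the daylight-saving period (22 February – 18 October), so Ulur is on standard time, UTC+11:00.
06:15 UTC + 11h = 17:15 local.

17:15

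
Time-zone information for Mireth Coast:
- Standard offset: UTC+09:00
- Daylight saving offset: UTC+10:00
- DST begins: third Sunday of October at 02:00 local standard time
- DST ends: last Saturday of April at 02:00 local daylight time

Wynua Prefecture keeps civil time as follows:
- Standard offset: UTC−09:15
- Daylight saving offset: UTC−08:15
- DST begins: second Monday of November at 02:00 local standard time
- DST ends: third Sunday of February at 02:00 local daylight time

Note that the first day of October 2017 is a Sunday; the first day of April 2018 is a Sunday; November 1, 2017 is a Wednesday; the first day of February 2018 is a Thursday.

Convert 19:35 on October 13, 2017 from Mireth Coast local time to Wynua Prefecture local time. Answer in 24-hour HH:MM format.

01:20

1 October 2017 is a Sunday, so the first Sunday is October 1 and the third is October 15.
1 April 2018 is a Sunday, so Saturdays fall on 7, 14, 21, 28; the last is April 28.
October 13, 2017 is outside the daylight-saving period (15 October 2017 – 28 April 2018), so Mireth Coast is on standard time, UTC+09:00.
19:35 Mireth Coast − 9h = 10:35 UTC.
1 November 2017 is a Wednesday, so the first Monday is November 6 and the second is November 13.
1 February 2018 is a Thursday, so the first Sunday is February 4 and the third is February 18.
At the standard offset (UTC−09:15), 10:35 UTC − 9h15m = 01:20 Wynua Prefecture standard time.
The standard-time date in Wynua Prefecture, October 13, 2017, is outside the daylight-saving period (13 November 2017 – 18 February 2018), so Wynua Prefecture is on standard time, UTC−09:15.
10:35 UTC − 9h15m = 01:20 Wynua Prefecture.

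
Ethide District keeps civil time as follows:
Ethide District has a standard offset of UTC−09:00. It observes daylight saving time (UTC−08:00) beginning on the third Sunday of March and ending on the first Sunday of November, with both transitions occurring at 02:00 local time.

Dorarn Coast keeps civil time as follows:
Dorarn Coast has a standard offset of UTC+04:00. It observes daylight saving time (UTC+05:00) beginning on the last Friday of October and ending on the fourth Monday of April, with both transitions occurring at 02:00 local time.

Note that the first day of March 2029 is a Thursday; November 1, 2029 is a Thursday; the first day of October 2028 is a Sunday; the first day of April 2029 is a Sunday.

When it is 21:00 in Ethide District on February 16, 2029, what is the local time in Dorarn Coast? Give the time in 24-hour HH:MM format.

1 March 2029 is a Thursday, so the first Sunday is March 4 and the third is March 18.
1 November 2029 is a Thursday, so the first Sunday is November 4.
February 16, 2029 does not fall between 18 March and 4 November, so daylight saving is not in effect and Ethide District is at UTC−09:00.
21:00 Ethide District + 9h = 06:00 UTC (rolling into the next day, 17 February 2029).
1 October 2028 is a Sunday, so Fridays fall on 6, 13, 20, 27; the last is October 27.
1 April 2029 is a Sunday, so the first Monday is April 2 and the fourth is April 23.
At the standard offset (UTC+04:00), 06:00 UTC + 4h = 10:00 Dorarn Coast standard time.
The standard-time date in Dorarn Coast, February 17, 2029, falls between 27 October 2028 and 23 April 2029, so daylight saving is in effect and Dorarn Coast is at UTC+05:00.
06:00 UTC + 5h = 11:00 Dorarn Coast.

11:00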